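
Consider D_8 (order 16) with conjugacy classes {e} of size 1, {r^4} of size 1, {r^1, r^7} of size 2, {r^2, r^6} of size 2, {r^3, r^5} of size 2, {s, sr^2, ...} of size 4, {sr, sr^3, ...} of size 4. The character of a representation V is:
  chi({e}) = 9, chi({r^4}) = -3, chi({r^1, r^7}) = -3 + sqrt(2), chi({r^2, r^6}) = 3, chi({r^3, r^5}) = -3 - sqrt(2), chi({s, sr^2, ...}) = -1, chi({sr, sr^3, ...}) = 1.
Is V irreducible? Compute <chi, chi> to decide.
Not irreducible (reducible): <chi, chi> = 10 > 1.

<chi, chi> = (1/|G|) sum_C |C| * |chi(C)|^2 = (1/16)[1*|9|^2 + 1*|-3|^2 + 2*|-3 + sqrt(2)|^2 + 2*|3|^2 + 2*|-3 - sqrt(2)|^2 + 4*|-1|^2 + 4*|1|^2]
  = (1/16)[(81) + (9) + (22 - 12*sqrt(2)) + (18) + (12*sqrt(2) + 22) + (4) + (4)] = 160/16 = 10.
A character is irreducible iff <chi, chi> = 1, so this representation is reducible.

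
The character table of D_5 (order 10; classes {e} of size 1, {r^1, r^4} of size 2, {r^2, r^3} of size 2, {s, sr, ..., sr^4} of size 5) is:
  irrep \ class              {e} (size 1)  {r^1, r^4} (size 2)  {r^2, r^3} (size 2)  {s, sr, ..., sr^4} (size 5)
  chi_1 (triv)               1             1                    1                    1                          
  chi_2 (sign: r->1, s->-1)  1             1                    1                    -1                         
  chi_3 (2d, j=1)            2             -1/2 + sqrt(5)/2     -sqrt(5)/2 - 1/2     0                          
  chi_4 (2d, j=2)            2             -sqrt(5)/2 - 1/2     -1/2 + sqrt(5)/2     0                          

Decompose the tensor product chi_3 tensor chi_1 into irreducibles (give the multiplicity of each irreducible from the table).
chi_3 tensor chi_1 = chi_3 (all other irreducibles have multiplicity 0).

Working: The character of a tensor product is the pointwise product (chi_3 * chi_1)(C) = chi_3(C) * chi_1(C):
  {e}: (2)*(1), {r^1, r^4}: (-1/2 + sqrt(5)/2)*(1), {r^2, r^3}: (-sqrt(5)/2 - 1/2)*(1), {s, sr, ..., sr^4}: (0)*(1)
so (chi_3 * chi_1) takes values
  {e} -> 2, {r^1, r^4} -> -1/2 + sqrt(5)/2, {r^2, r^3} -> -sqrt(5)/2 - 1/2, {s, sr, ..., sr^4} -> 0.
Now take the inner product of this character with each irreducible chi from the table, <chi_3*chi_1, chi> = (1/10) sum_C |C| (chi_3*chi_1)(C) conj(chi(C)):
  <chi_3*chi_1, chi_1> = (1/10)[1*(2)*conj(1) + 2*(-1/2 + sqrt(5)/2)*conj(1) + 2*(-sqrt(5)/2 - 1/2)*conj(1) + 5*(0)*conj(1)]
      = (1/10)[(2) + (-1 + sqrt(5)) + (-sqrt(5) - 1) + (0)] = 0/10 = 0
  <chi_3*chi_1, chi_2> = (1/10)[1*(2)*conj(1) + 2*(-1/2 + sqrt(5)/2)*conj(1) + 2*(-sqrt(5)/2 - 1/2)*conj(1) + 5*(0)*conj(-1)]
      = (1/10)[(2) + (-1 + sqrt(5)) + (-sqrt(5) - 1) + (0)] = 0/10 = 0
  <chi_3*chi_1, chi_3> = (1/10)[1*(2)*conj(2) + 2*(-1/2 + sqrt(5)/2)*conj(-1/2 + sqrt(5)/2) + 2*(-sqrt(5)/2 - 1/2)*conj(-sqrt(5)/2 - 1/2) + 5*(0)*conj(0)]
      = (1/10)[(4) + (3 - sqrt(5)) + (sqrt(5) + 3) + (0)] = 10/10 = 1
  <chi_3*chi_1, chi_4> = (1/10)[1*(2)*conj(2) + 2*(-1/2 + sqrt(5)/2)*conj(-sqrt(5)/2 - 1/2) + 2*(-sqrt(5)/2 - 1/2)*conj(-1/2 + sqrt(5)/2) + 5*(0)*conj(0)]
      = (1/10)[(4) + (-2) + (-2) + (0)] = 0/10 = 0
Hence the multiplicities are chi_3: 1. Dimension check: dim(chi_3)*dim(chi_1) = 2*1 = 2 and sum (mult * dim) = 1*2 = 2.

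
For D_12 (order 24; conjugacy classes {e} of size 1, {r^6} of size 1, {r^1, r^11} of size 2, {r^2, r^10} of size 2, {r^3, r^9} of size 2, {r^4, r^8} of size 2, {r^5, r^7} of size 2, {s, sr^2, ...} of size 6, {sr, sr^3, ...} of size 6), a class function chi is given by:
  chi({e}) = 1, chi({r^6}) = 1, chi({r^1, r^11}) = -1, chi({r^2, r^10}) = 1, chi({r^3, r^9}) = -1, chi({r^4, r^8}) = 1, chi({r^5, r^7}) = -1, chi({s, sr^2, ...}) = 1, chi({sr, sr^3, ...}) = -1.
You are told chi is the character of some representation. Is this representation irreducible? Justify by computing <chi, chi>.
Irreducible: <chi, chi> = 1.

Solution. <chi, chi> = (1/|G|) sum_C |C| * |chi(C)|^2 = (1/24)[1*|1|^2 + 1*|1|^2 + 2*|-1|^2 + 2*|1|^2 + 2*|-1|^2 + 2*|1|^2 + 2*|-1|^2 + 6*|1|^2 + 6*|-1|^2]
  = (1/24)[(1) + (1) + (2) + (2) + (2) + (2) + (2) + (6) + (6)] = 24/24 = 1.
A character is irreducible iff <chi, chi> = 1, so this representation is irreducible.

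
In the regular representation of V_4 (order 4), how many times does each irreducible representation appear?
Each irreducible V_i of dimension d_i appears with multiplicity d_i, i.e. rho_reg = (direct sum over all irreducibles V_i) d_i V_i. The irreducible dimensions for V_4 are 1, 1, 1, 1: 4 irreducibles of dimension 1, each with multiplicity 1. Total dimension 4*1*1 = 4 = |G|.

Reasoning: General theorem: in the regular representation of a finite group G, each irreducible appears with multiplicity equal to its dimension. Check: dim(rho_reg) = sum d_i^2 = 1 + 1 + 1 + 1 = 4 = |G|.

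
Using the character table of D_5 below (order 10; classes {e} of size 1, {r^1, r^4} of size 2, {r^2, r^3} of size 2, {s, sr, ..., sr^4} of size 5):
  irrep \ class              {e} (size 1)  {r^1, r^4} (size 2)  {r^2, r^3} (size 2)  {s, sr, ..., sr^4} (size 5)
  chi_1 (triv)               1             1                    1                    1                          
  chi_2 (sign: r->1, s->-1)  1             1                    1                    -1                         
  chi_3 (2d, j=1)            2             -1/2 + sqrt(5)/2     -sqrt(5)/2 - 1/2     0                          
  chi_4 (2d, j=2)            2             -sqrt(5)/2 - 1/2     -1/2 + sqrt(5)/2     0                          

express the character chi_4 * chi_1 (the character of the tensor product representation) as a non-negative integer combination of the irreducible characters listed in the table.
chi_4 tensor chi_1 = chi_4 (all other irreducibles have multiplicity 0).

Proof sketch: The character of a tensor product is the pointwise product (chi_4 * chi_1)(C) = chi_4(C) * chi_1(C):
  {e}: (2)*(1), {r^1, r^4}: (-sqrt(5)/2 - 1/2)*(1), {r^2, r^3}: (-1/2 + sqrt(5)/2)*(1), {s, sr, ..., sr^4}: (0)*(1)
so (chi_4 * chi_1) takes values
  {e} -> 2, {r^1, r^4} -> -sqrt(5)/2 - 1/2, {r^2, r^3} -> -1/2 + sqrt(5)/2, {s, sr, ..., sr^4} -> 0.
Now take the inner product of this character with each irreducible chi from the table, <chi_4*chi_1, chi> = (1/10) sum_C |C| (chi_4*chi_1)(C) conj(chi(C)):
  <chi_4*chi_1, chi_1> = (1/10)[1*(2)*conj(1) + 2*(-sqrt(5)/2 - 1/2)*conj(1) + 2*(-1/2 + sqrt(5)/2)*conj(1) + 5*(0)*conj(1)]
      = (1/10)[(2) + (-sqrt(5) - 1) + (-1 + sqrt(5)) + (0)] = 0/10 = 0
  <chi_4*chi_1, chi_2> = (1/10)[1*(2)*conj(1) + 2*(-sqrt(5)/2 - 1/2)*conj(1) + 2*(-1/2 + sqrt(5)/2)*conj(1) + 5*(0)*conj(-1)]
      = (1/10)[(2) + (-sqrt(5) - 1) + (-1 + sqrt(5)) + (0)] = 0/10 = 0
  <chi_4*chi_1, chi_3> = (1/10)[1*(2)*conj(2) + 2*(-sqrt(5)/2 - 1/2)*conj(-1/2 + sqrt(5)/2) + 2*(-1/2 + sqrt(5)/2)*conj(-sqrt(5)/2 - 1/2) + 5*(0)*conj(0)]
      = (1/10)[(4) + (-2) + (-2) + (0)] = 0/10 = 0
  <chi_4*chi_1, chi_4> = (1/10)[1*(2)*conj(2) + 2*(-sqrt(5)/2 - 1/2)*conj(-sqrt(5)/2 - 1/2) + 2*(-1/2 + sqrt(5)/2)*conj(-1/2 + sqrt(5)/2) + 5*(0)*conj(0)]
      = (1/10)[(4) + (sqrt(5) + 3) + (3 - sqrt(5)) + (0)] = 10/10 = 1
Hence the multiplicities are chi_4: 1. Dimension check: dim(chi_4)*dim(chi_1) = 2*1 = 2 and sum (mult * dim) = 1*2 = 2.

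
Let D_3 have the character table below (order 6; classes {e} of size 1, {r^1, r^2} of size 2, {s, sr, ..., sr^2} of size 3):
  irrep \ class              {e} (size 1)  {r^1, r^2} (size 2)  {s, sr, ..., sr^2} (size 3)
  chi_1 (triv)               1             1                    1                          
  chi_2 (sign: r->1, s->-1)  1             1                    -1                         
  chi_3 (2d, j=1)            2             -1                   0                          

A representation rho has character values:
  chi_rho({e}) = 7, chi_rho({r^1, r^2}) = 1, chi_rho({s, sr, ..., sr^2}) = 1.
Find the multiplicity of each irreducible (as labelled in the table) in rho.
Multiplicities: chi_1: 2, chi_2: 1, chi_3: 2.

Working: Use <chi_rho, chi> = (1/|G|) sum_C |C| * chi_rho(C) * conj(chi(C)) with |G| = 6 for each irreducible chi in the table:
  <chi_rho, chi_1> = (1/6)[1*(7)*conj(1) + 2*(1)*conj(1) + 3*(1)*conj(1)]
      = (1/6)[(7) + (2) + (3)] = 12/6 = 2
  <chi_rho, chi_2> = (1/6)[1*(7)*conj(1) + 2*(1)*conj(1) + 3*(1)*conj(-1)]
      = (1/6)[(7) + (2) + (-3)] = 6/6 = 1
  <chi_rho, chi_3> = (1/6)[1*(7)*conj(2) + 2*(1)*conj(-1) + 3*(1)*conj(0)]
      = (1/6)[(14) + (-2) + (0)] = 12/6 = 2
Dimension check: dim(rho) = sum (mult * dim) = 2*1 + 1*1 + 2*2 = 7 = chi_rho(e) = 7.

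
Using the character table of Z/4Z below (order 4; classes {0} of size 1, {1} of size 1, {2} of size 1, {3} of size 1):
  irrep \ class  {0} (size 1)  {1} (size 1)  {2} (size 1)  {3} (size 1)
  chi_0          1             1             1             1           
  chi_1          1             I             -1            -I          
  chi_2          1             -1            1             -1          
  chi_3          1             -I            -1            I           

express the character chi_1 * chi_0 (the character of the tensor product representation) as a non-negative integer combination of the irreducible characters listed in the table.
chi_1 tensor chi_0 = chi_1 (all other irreducibles have multiplicity 0).

Derivation: The character of a tensor product is the pointwise product (chi_1 * chi_0)(C) = chi_1(C) * chi_0(C):
  {0}: (1)*(1), {1}: (I)*(1), {2}: (-1)*(1), {3}: (-I)*(1)
so (chi_1 * chi_0) takes values
  {0} -> 1, {1} -> I, {2} -> -1, {3} -> -I.
Now take the inner product of this character with each irreducible chi from the table, <chi_1*chi_0, chi> = (1/4) sum_C |C| (chi_1*chi_0)(C) conj(chi(C)):
  <chi_1*chi_0, chi_0> = (1/4)[1*(1)*conj(1) + 1*(I)*conj(1) + 1*(-1)*conj(1) + 1*(-I)*conj(1)]
      = (1/4)[(1) + (I) + (-1) + (-I)] = 0/4 = 0
  <chi_1*chi_0, chi_1> = (1/4)[1*(1)*conj(1) + 1*(I)*conj(I) + 1*(-1)*conj(-1) + 1*(-I)*conj(-I)]
      = (1/4)[(1) + (1) + (1) + (1)] = 4/4 = 1
  <chi_1*chi_0, chi_2> = (1/4)[1*(1)*conj(1) + 1*(I)*conj(-1) + 1*(-1)*conj(1) + 1*(-I)*conj(-1)]
      = (1/4)[(1) + (-I) + (-1) + (I)] = 0/4 = 0
  <chi_1*chi_0, chi_3> = (1/4)[1*(1)*conj(1) + 1*(I)*conj(-I) + 1*(-1)*conj(-1) + 1*(-I)*conj(I)]
      = (1/4)[(1) + (-1) + (1) + (-1)] = 0/4 = 0
(Exp terms are combined using exp(i*s)*conj(exp(i*t)) = exp(i*(s-t)), and sums of them are collapsed using the identity that for every m > 1 the m distinct m-th roots of unity sum to 0, e.g. 1 + exp(2*I*pi/3) + exp(-2*I*pi/3) = 0.)
Hence the multiplicities are chi_1: 1. Dimension check: dim(chi_1)*dim(chi_0) = 1*1 = 1 and sum (mult * dim) = 1*1 = 1.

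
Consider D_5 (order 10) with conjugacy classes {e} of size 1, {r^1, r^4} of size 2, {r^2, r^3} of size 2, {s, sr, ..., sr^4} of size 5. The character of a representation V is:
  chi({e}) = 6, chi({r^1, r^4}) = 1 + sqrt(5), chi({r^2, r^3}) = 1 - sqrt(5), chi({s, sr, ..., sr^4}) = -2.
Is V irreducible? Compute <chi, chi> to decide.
Not irreducible (reducible): <chi, chi> = 8 > 1.

Working: <chi, chi> = (1/|G|) sum_C |C| * |chi(C)|^2 = (1/10)[1*|6|^2 + 2*|1 + sqrt(5)|^2 + 2*|1 - sqrt(5)|^2 + 5*|-2|^2]
  = (1/10)[(36) + (4*sqrt(5) + 12) + (12 - 4*sqrt(5)) + (20)] = 80/10 = 8.
A character is irreducible iff <chi, chi> = 1, so this representation is reducible.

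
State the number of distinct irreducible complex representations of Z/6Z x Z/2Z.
12

Derivation: The number of irreducible complex representations of a finite group equals its number of conjugacy classes. Z/6Z x Z/2Z is abelian of order 12, so every element is its own conjugacy class: 12 classes, so Z/6Z x Z/2Z (order 12) has exactly 12 irreducible complex representations.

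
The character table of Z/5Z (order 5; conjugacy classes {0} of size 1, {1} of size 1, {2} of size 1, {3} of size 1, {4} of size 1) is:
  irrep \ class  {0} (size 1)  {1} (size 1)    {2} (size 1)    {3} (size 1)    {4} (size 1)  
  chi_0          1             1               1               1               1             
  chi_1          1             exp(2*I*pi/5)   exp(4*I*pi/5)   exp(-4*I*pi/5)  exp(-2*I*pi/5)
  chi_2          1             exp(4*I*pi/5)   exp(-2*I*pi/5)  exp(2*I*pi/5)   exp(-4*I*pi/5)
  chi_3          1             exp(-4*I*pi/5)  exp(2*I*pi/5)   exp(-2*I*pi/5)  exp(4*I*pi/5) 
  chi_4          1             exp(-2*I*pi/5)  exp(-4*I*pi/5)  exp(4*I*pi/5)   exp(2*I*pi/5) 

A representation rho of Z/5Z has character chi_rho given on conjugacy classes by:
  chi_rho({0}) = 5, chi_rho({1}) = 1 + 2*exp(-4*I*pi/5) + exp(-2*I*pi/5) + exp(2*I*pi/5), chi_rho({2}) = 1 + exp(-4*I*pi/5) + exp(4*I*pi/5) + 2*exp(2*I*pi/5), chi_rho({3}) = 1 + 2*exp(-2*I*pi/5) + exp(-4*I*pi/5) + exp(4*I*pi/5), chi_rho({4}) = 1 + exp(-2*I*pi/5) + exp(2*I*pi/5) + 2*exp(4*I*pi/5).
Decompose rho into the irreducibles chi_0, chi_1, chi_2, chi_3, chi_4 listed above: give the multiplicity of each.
Multiplicities: chi_0: 1, chi_1: 1, chi_2: 0, chi_3: 2, chi_4: 1.

Argument: Use <chi_rho, chi> = (1/|G|) sum_C |C| * chi_rho(C) * conj(chi(C)) with |G| = 5 for each irreducible chi in the table:
  <chi_rho, chi_0> = (1/5)[1*(5)*conj(1) + 1*(1 + 2*exp(-4*I*pi/5) + exp(-2*I*pi/5) + exp(2*I*pi/5))*conj(1) + 1*(1 + exp(-4*I*pi/5) + exp(4*I*pi/5) + 2*exp(2*I*pi/5))*conj(1) + 1*(1 + 2*exp(-2*I*pi/5) + exp(-4*I*pi/5) + exp(4*I*pi/5))*conj(1) + 1*(1 + exp(-2*I*pi/5) + exp(2*I*pi/5) + 2*exp(4*I*pi/5))*conj(1)]
      = (1/5)[(5) + (1 + 2*exp(-4*I*pi/5) + exp(-2*I*pi/5) + exp(2*I*pi/5)) + (1 + exp(-4*I*pi/5) + exp(4*I*pi/5) + 2*exp(2*I*pi/5)) + (1 + 2*exp(-2*I*pi/5) + exp(-4*I*pi/5) + exp(4*I*pi/5)) + (1 + exp(-2*I*pi/5) + exp(2*I*pi/5) + 2*exp(4*I*pi/5))] = 5/5 = 1
  <chi_rho, chi_1> = (1/5)[1*(5)*conj(1) + 1*(1 + 2*exp(-4*I*pi/5) + exp(-2*I*pi/5) + exp(2*I*pi/5))*conj(exp(2*I*pi/5)) + 1*(1 + exp(-4*I*pi/5) + exp(4*I*pi/5) + 2*exp(2*I*pi/5))*conj(exp(4*I*pi/5)) + 1*(1 + 2*exp(-2*I*pi/5) + exp(-4*I*pi/5) + exp(4*I*pi/5))*conj(exp(-4*I*pi/5)) + 1*(1 + exp(-2*I*pi/5) + exp(2*I*pi/5) + 2*exp(4*I*pi/5))*conj(exp(-2*I*pi/5))]
      = (1/5)[(5) + (1 + exp(-2*I*pi/5) + exp(-4*I*pi/5) + 2*exp(4*I*pi/5)) + (1 + 2*exp(-2*I*pi/5) + exp(-4*I*pi/5) + exp(2*I*pi/5)) + (1 + exp(-2*I*pi/5) + exp(4*I*pi/5) + 2*exp(2*I*pi/5)) + (1 + 2*exp(-4*I*pi/5) + exp(4*I*pi/5) + exp(2*I*pi/5))] = 5/5 = 1
  <chi_rho, chi_2> = (1/5)[1*(5)*conj(1) + 1*(1 + 2*exp(-4*I*pi/5) + exp(-2*I*pi/5) + exp(2*I*pi/5))*conj(exp(4*I*pi/5)) + 1*(1 + exp(-4*I*pi/5) + exp(4*I*pi/5) + 2*exp(2*I*pi/5))*conj(exp(-2*I*pi/5)) + 1*(1 + 2*exp(-2*I*pi/5) + exp(-4*I*pi/5) + exp(4*I*pi/5))*conj(exp(2*I*pi/5)) + 1*(1 + exp(-2*I*pi/5) + exp(2*I*pi/5) + 2*exp(4*I*pi/5))*conj(exp(-4*I*pi/5))]
      = (1/5)[(5) + (exp(-2*I*pi/5) + exp(-4*I*pi/5) + exp(4*I*pi/5) + 2*exp(2*I*pi/5)) + (exp(-2*I*pi/5) + exp(-4*I*pi/5) + exp(2*I*pi/5) + 2*exp(4*I*pi/5)) + (2*exp(-4*I*pi/5) + exp(-2*I*pi/5) + exp(4*I*pi/5) + exp(2*I*pi/5)) + (2*exp(-2*I*pi/5) + exp(-4*I*pi/5) + exp(4*I*pi/5) + exp(2*I*pi/5))] = 0/5 = 0
  <chi_rho, chi_3> = (1/5)[1*(5)*conj(1) + 1*(1 + 2*exp(-4*I*pi/5) + exp(-2*I*pi/5) + exp(2*I*pi/5))*conj(exp(-4*I*pi/5)) + 1*(1 + exp(-4*I*pi/5) + exp(4*I*pi/5) + 2*exp(2*I*pi/5))*conj(exp(2*I*pi/5)) + 1*(1 + 2*exp(-2*I*pi/5) + exp(-4*I*pi/5) + exp(4*I*pi/5))*conj(exp(-2*I*pi/5)) + 1*(1 + exp(-2*I*pi/5) + exp(2*I*pi/5) + 2*exp(4*I*pi/5))*conj(exp(4*I*pi/5))]
      = (1/5)[(5) + (2 + exp(-4*I*pi/5) + exp(4*I*pi/5) + exp(2*I*pi/5)) + (2 + exp(-2*I*pi/5) + exp(4*I*pi/5) + exp(2*I*pi/5)) + (2 + exp(-2*I*pi/5) + exp(-4*I*pi/5) + exp(2*I*pi/5)) + (2 + exp(-2*I*pi/5) + exp(-4*I*pi/5) + exp(4*I*pi/5))] = 10/5 = 2
  <chi_rho, chi_4> = (1/5)[1*(5)*conj(1) + 1*(1 + 2*exp(-4*I*pi/5) + exp(-2*I*pi/5) + exp(2*I*pi/5))*conj(exp(-2*I*pi/5)) + 1*(1 + exp(-4*I*pi/5) + exp(4*I*pi/5) + 2*exp(2*I*pi/5))*conj(exp(-4*I*pi/5)) + 1*(1 + 2*exp(-2*I*pi/5) + exp(-4*I*pi/5) + exp(4*I*pi/5))*conj(exp(4*I*pi/5)) + 1*(1 + exp(-2*I*pi/5) + exp(2*I*pi/5) + 2*exp(4*I*pi/5))*conj(exp(2*I*pi/5))]
      = (1/5)[(5) + (1 + 2*exp(-2*I*pi/5) + exp(4*I*pi/5) + exp(2*I*pi/5)) + (1 + 2*exp(-4*I*pi/5) + exp(-2*I*pi/5) + exp(4*I*pi/5)) + (1 + exp(-4*I*pi/5) + exp(2*I*pi/5) + 2*exp(4*I*pi/5)) + (1 + exp(-2*I*pi/5) + exp(-4*I*pi/5) + 2*exp(2*I*pi/5))] = 5/5 = 1
(Exp terms are combined using exp(i*s)*conj(exp(i*t)) = exp(i*(s-t)), and sums of them are collapsed using the identity that for every m > 1 the m distinct m-th roots of unity sum to 0, e.g. 1 + exp(2*I*pi/3) + exp(-2*I*pi/3) = 0.)
Dimension check: dim(rho) = sum (mult * dim) = 1*1 + 1*1 + 0*1 + 2*1 + 1*1 = 5 = chi_rho(e) = 5.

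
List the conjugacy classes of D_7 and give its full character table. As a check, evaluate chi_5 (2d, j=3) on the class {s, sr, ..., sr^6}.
Conjugacy classes: {e} of size 1, {r^1, r^6} of size 2, {r^2, r^5} of size 2, {r^3, r^4} of size 2, {s, sr, ..., sr^6} of size 7.
Character table:
  irrep \ class              {e} (size 1)  {r^1, r^6} (size 2)  {r^2, r^5} (size 2)  {r^3, r^4} (size 2)  {s, sr, ..., sr^6} (size 7)
  chi_1 (triv)               1             1                    1                    1                    1                          
  chi_2 (sign: r->1, s->-1)  1             1                    1                    1                    -1                         
  chi_3 (2d, j=1)            2             2*cos(2*pi/7)        -2*cos(3*pi/7)       -2*cos(pi/7)         0                          
  chi_4 (2d, j=2)            2             -2*cos(3*pi/7)       -2*cos(pi/7)         2*cos(2*pi/7)        0                          
  chi_5 (2d, j=3)            2             -2*cos(pi/7)         2*cos(2*pi/7)        -2*cos(3*pi/7)       0                          

Spot check: chi_5 (2d, j=3) on {s, sr, ..., sr^6} = 0.

D_7 has order 2*7 = 14 with 5 conjugacy classes, hence 5 irreducibles. Sum of squared dims 1 + 1 + 4 + 4 + 4 = 14 = |G|. Linear characters come from the abelianisation; the 2-dimensional irreps have character r^k -> 2*cos(2*pi*j*k/7), reflections -> 0.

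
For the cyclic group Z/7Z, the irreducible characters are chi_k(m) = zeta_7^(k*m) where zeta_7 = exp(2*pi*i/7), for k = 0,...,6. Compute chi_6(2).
chi_6(2) = zeta_7^12 = exp(-4*I*pi/7)

Proof sketch: chi_6(2) = zeta_7^(6*2) = zeta_7^12. Since zeta_7^7 = 1, this equals zeta_7^5 = exp(2*pi*i*5/7) = exp(-4*I*pi/7).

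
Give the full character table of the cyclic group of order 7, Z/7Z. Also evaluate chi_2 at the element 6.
Character table of Z/7Z (irreps indexed chi_0,...,chi_6 with chi_k(m) = zeta_7^(k*m), zeta_7 = exp(2*pi*i/7)):
  irrep \ class  {0} (size 1)  {1} (size 1)    {2} (size 1)    {3} (size 1)    {4} (size 1)    {5} (size 1)    {6} (size 1)  
  chi_0          1             1               1               1               1               1               1             
  chi_1          1             exp(2*I*pi/7)   exp(4*I*pi/7)   exp(6*I*pi/7)   exp(-6*I*pi/7)  exp(-4*I*pi/7)  exp(-2*I*pi/7)
  chi_2          1             exp(4*I*pi/7)   exp(-6*I*pi/7)  exp(-2*I*pi/7)  exp(2*I*pi/7)   exp(6*I*pi/7)   exp(-4*I*pi/7)
  chi_3          1             exp(6*I*pi/7)   exp(-2*I*pi/7)  exp(4*I*pi/7)   exp(-4*I*pi/7)  exp(2*I*pi/7)   exp(-6*I*pi/7)
  chi_4          1             exp(-6*I*pi/7)  exp(2*I*pi/7)   exp(-4*I*pi/7)  exp(4*I*pi/7)   exp(-2*I*pi/7)  exp(6*I*pi/7) 
  chi_5          1             exp(-4*I*pi/7)  exp(6*I*pi/7)   exp(2*I*pi/7)   exp(-2*I*pi/7)  exp(-6*I*pi/7)  exp(4*I*pi/7) 
  chi_6          1             exp(-2*I*pi/7)  exp(-4*I*pi/7)  exp(-6*I*pi/7)  exp(6*I*pi/7)   exp(4*I*pi/7)   exp(2*I*pi/7) 

Spot check: chi_2(6) = zeta_7^(2*6) = zeta_7^12 = exp(-4*I*pi/7).

Z/7Z is abelian, so all 7 irreducible complex representations are 1-dimensional. They are given by chi_k(m) = zeta_7^(k*m) for k = 0,...,6. Row orthogonality: sum_m chi_k(m) conj(chi_l(m)) = 7 * [k = l].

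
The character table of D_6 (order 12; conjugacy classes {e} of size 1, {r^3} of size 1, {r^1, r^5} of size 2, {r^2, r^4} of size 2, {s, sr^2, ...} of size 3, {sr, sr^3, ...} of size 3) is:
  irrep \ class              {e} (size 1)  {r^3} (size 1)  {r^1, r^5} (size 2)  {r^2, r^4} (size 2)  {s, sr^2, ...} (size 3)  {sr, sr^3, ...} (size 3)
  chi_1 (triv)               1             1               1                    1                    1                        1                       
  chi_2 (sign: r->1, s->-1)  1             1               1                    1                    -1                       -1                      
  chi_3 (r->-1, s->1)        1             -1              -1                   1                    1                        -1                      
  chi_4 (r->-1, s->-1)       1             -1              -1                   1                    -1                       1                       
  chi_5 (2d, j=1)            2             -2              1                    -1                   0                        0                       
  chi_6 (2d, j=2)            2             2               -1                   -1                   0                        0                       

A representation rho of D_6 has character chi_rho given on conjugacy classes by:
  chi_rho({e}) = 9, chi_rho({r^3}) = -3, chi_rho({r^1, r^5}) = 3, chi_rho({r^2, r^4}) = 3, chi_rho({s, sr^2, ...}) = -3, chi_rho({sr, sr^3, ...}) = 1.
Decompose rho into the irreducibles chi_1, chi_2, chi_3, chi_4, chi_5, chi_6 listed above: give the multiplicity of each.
Multiplicities: chi_1: 1, chi_2: 2, chi_3: 0, chi_4: 2, chi_5: 2, chi_6: 0.

Derivation: Use <chi_rho, chi> = (1/|G|) sum_C |C| * chi_rho(C) * conj(chi(C)) with |G| = 12 for each irreducible chi in the table:
  <chi_rho, chi_1> = (1/12)[1*(9)*conj(1) + 1*(-3)*conj(1) + 2*(3)*conj(1) + 2*(3)*conj(1) + 3*(-3)*conj(1) + 3*(1)*conj(1)]
      = (1/12)[(9) + (-3) + (6) + (6) + (-9) + (3)] = 12/12 = 1
  <chi_rho, chi_2> = (1/12)[1*(9)*conj(1) + 1*(-3)*conj(1) + 2*(3)*conj(1) + 2*(3)*conj(1) + 3*(-3)*conj(-1) + 3*(1)*conj(-1)]
      = (1/12)[(9) + (-3) + (6) + (6) + (9) + (-3)] = 24/12 = 2
  <chi_rho, chi_3> = (1/12)[1*(9)*conj(1) + 1*(-3)*conj(-1) + 2*(3)*conj(-1) + 2*(3)*conj(1) + 3*(-3)*conj(1) + 3*(1)*conj(-1)]
      = (1/12)[(9) + (3) + (-6) + (6) + (-9) + (-3)] = 0/12 = 0
  <chi_rho, chi_4> = (1/12)[1*(9)*conj(1) + 1*(-3)*conj(-1) + 2*(3)*conj(-1) + 2*(3)*conj(1) + 3*(-3)*conj(-1) + 3*(1)*conj(1)]
      = (1/12)[(9) + (3) + (-6) + (6) + (9) + (3)] = 24/12 = 2
  <chi_rho, chi_5> = (1/12)[1*(9)*conj(2) + 1*(-3)*conj(-2) + 2*(3)*conj(1) + 2*(3)*conj(-1) + 3*(-3)*conj(0) + 3*(1)*conj(0)]
      = (1/12)[(18) + (6) + (6) + (-6) + (0) + (0)] = 24/12 = 2
  <chi_rho, chi_6> = (1/12)[1*(9)*conj(2) + 1*(-3)*conj(2) + 2*(3)*conj(-1) + 2*(3)*conj(-1) + 3*(-3)*conj(0) + 3*(1)*conj(0)]
      = (1/12)[(18) + (-6) + (-6) + (-6) + (0) + (0)] = 0/12 = 0
Dimension check: dim(rho) = sum (mult * dim) = 1*1 + 2*1 + 0*1 + 2*1 + 2*2 + 0*2 = 9 = chi_rho(e) = 9.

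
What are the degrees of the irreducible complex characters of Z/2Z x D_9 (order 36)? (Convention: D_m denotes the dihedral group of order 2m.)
Dimensions: 1, 1, 1, 1, 2, 2, 2, 2, 2, 2, 2, 2

Proof sketch: There are 12 irreducibles (= number of conjugacy classes). Their dimensions d_i satisfy sum d_i^2 = |G| = 36: 1 + 1 + 1 + 1 + 4 + 4 + 4 + 4 + 4 + 4 + 4 + 4 = 36. (For the product with Z/2Z: each of the 2 1-dim characters of Z/2Z tensors with each irrep of D_9, giving 2 copies of each D_9-dimension.)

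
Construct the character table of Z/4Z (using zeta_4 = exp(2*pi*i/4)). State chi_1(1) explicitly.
Character table of Z/4Z (irreps indexed chi_0,...,chi_3 with chi_k(m) = zeta_4^(k*m), zeta_4 = exp(2*pi*i/4)):
  irrep \ class  {0} (size 1)  {1} (size 1)  {2} (size 1)  {3} (size 1)
  chi_0          1             1             1             1           
  chi_1          1             I             -1            -I          
  chi_2          1             -1            1             -1          
  chi_3          1             -I            -1            I           

Spot check: chi_1(1) = zeta_4^(1*1) = zeta_4^1 = I.

Z/4Z is abelian, so all 4 irreducible complex representations are 1-dimensional. They are given by chi_k(m) = zeta_4^(k*m) for k = 0,...,3. Row orthogonality: sum_m chi_k(m) conj(chi_l(m)) = 4 * [k = l].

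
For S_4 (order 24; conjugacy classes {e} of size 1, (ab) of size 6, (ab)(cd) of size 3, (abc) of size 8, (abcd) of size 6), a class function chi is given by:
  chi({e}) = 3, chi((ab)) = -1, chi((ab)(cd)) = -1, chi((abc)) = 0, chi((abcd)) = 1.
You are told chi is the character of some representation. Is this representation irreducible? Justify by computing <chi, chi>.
Irreducible: <chi, chi> = 1.

Reasoning: <chi, chi> = (1/|G|) sum_C |C| * |chi(C)|^2 = (1/24)[1*|3|^2 + 6*|-1|^2 + 3*|-1|^2 + 8*|0|^2 + 6*|1|^2]
  = (1/24)[(9) + (6) + (3) + (0) + (6)] = 24/24 = 1.
A character is irreducible iff <chi, chi> = 1, so this representation is irreducible.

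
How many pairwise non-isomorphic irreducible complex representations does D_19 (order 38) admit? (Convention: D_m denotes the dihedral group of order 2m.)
11

Details: The number of irreducible complex representations of a finite group equals its number of conjugacy classes. D_19 has 11 conjugacy classes ((n+3)/2 for n odd), so D_19 (order 38) has exactly 11 irreducible complex representations.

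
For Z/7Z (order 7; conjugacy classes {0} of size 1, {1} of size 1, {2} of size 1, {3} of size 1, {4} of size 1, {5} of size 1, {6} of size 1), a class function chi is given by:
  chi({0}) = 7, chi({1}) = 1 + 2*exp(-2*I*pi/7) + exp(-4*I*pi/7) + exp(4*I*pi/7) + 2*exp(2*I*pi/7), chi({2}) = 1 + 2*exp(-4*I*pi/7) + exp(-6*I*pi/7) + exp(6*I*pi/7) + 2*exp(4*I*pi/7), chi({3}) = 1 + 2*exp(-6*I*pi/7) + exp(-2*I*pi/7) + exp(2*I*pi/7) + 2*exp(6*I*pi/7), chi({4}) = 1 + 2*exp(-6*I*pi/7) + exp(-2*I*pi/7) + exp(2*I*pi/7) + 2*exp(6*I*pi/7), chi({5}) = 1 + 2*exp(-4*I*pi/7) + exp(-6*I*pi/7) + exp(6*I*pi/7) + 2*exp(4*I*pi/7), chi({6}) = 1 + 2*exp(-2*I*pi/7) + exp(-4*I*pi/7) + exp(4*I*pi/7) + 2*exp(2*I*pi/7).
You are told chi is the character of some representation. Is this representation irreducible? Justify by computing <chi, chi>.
Not irreducible (reducible): <chi, chi> = 11 > 1.

Details: <chi, chi> = (1/|G|) sum_C |C| * |chi(C)|^2 = (1/7)[1*|7|^2 + 1*|1 + 2*exp(-2*I*pi/7) + exp(-4*I*pi/7) + exp(4*I*pi/7) + 2*exp(2*I*pi/7)|^2 + 1*|1 + 2*exp(-4*I*pi/7) + exp(-6*I*pi/7) + exp(6*I*pi/7) + 2*exp(4*I*pi/7)|^2 + 1*|1 + 2*exp(-6*I*pi/7) + exp(-2*I*pi/7) + exp(2*I*pi/7) + 2*exp(6*I*pi/7)|^2 + 1*|1 + 2*exp(-6*I*pi/7) + exp(-2*I*pi/7) + exp(2*I*pi/7) + 2*exp(6*I*pi/7)|^2 + 1*|1 + 2*exp(-4*I*pi/7) + exp(-6*I*pi/7) + exp(6*I*pi/7) + 2*exp(4*I*pi/7)|^2 + 1*|1 + 2*exp(-2*I*pi/7) + exp(-4*I*pi/7) + exp(4*I*pi/7) + 2*exp(2*I*pi/7)|^2]
  = (1/7)[(49) + (11 + 8*exp(-2*I*pi/7) + 6*exp(-4*I*pi/7) + 5*exp(-6*I*pi/7) + 5*exp(6*I*pi/7) + 6*exp(4*I*pi/7) + 8*exp(2*I*pi/7)) + (11 + 8*exp(-4*I*pi/7) + 5*exp(-2*I*pi/7) + 6*exp(-6*I*pi/7) + 6*exp(6*I*pi/7) + 5*exp(2*I*pi/7) + 8*exp(4*I*pi/7)) + (11 + 5*exp(-4*I*pi/7) + 6*exp(-2*I*pi/7) + 8*exp(-6*I*pi/7) + 8*exp(6*I*pi/7) + 6*exp(2*I*pi/7) + 5*exp(4*I*pi/7)) + (11 + 5*exp(-4*I*pi/7) + 6*exp(-2*I*pi/7) + 8*exp(-6*I*pi/7) + 8*exp(6*I*pi/7) + 6*exp(2*I*pi/7) + 5*exp(4*I*pi/7)) + (11 + 8*exp(-4*I*pi/7) + 5*exp(-2*I*pi/7) + 6*exp(-6*I*pi/7) + 6*exp(6*I*pi/7) + 5*exp(2*I*pi/7) + 8*exp(4*I*pi/7)) + (11 + 8*exp(-2*I*pi/7) + 6*exp(-4*I*pi/7) + 5*exp(-6*I*pi/7) + 5*exp(6*I*pi/7) + 6*exp(4*I*pi/7) + 8*exp(2*I*pi/7))] = 77/7 = 11.
(Exp terms are combined using exp(i*s)*conj(exp(i*t)) = exp(i*(s-t)), and sums of them are collapsed using the identity that for every m > 1 the m distinct m-th roots of unity sum to 0, e.g. 1 + exp(2*I*pi/3) + exp(-2*I*pi/3) = 0.)
A character is irreducible iff <chi, chi> = 1, so this representation is reducible.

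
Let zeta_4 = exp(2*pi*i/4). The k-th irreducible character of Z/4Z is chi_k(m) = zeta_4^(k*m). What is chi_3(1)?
chi_3(1) = zeta_4^3 = -I

Reasoning: chi_3(1) = zeta_4^(3*1) = zeta_4^3. Since zeta_4^4 = 1, this equals zeta_4^3 = exp(2*pi*i*3/4) = -I.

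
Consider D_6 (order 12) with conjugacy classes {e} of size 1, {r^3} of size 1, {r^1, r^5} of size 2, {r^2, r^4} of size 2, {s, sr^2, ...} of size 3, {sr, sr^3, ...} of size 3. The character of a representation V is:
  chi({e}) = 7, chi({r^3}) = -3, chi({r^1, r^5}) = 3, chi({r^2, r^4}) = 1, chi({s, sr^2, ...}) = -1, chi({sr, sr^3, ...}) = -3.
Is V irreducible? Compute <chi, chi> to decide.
Not irreducible (reducible): <chi, chi> = 9 > 1.

Argument: <chi, chi> = (1/|G|) sum_C |C| * |chi(C)|^2 = (1/12)[1*|7|^2 + 1*|-3|^2 + 2*|3|^2 + 2*|1|^2 + 3*|-1|^2 + 3*|-3|^2]
  = (1/12)[(49) + (9) + (18) + (2) + (3) + (27)] = 108/12 = 9.
A character is irreducible iff <chi, chi> = 1, so this representation is reducible.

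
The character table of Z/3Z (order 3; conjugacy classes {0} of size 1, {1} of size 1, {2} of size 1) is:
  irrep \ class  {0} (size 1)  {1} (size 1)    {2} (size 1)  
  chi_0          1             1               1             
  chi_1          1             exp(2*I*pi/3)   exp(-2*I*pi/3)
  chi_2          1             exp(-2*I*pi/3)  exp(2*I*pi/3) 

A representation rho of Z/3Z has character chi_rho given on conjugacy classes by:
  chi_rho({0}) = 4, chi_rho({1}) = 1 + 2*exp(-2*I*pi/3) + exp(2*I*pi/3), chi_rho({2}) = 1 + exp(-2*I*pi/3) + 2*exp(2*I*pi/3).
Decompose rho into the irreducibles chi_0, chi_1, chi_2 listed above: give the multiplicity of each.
Multiplicities: chi_0: 1, chi_1: 1, chi_2: 2.

Use <chi_rho, chi> = (1/|G|) sum_C |C| * chi_rho(C) * conj(chi(C)) with |G| = 3 for each irreducible chi in the table:
  <chi_rho, chi_0> = (1/3)[1*(4)*conj(1) + 1*(1 + 2*exp(-2*I*pi/3) + exp(2*I*pi/3))*conj(1) + 1*(1 + exp(-2*I*pi/3) + 2*exp(2*I*pi/3))*conj(1)]
      = (1/3)[(4) + (1 + 2*exp(-2*I*pi/3) + exp(2*I*pi/3)) + (1 + exp(-2*I*pi/3) + 2*exp(2*I*pi/3))] = 3/3 = 1
  <chi_rho, chi_1> = (1/3)[1*(4)*conj(1) + 1*(1 + 2*exp(-2*I*pi/3) + exp(2*I*pi/3))*conj(exp(2*I*pi/3)) + 1*(1 + exp(-2*I*pi/3) + 2*exp(2*I*pi/3))*conj(exp(-2*I*pi/3))]
      = (1/3)[(4) + (1 + exp(-2*I*pi/3) + 2*exp(2*I*pi/3)) + (1 + 2*exp(-2*I*pi/3) + exp(2*I*pi/3))] = 3/3 = 1
  <chi_rho, chi_2> = (1/3)[1*(4)*conj(1) + 1*(1 + 2*exp(-2*I*pi/3) + exp(2*I*pi/3))*conj(exp(-2*I*pi/3)) + 1*(1 + exp(-2*I*pi/3) + 2*exp(2*I*pi/3))*conj(exp(2*I*pi/3))]
      = (1/3)[(4) + (1) + (1)] = 6/3 = 2
(Exp terms are combined using exp(i*s)*conj(exp(i*t)) = exp(i*(s-t)), and sums of them are collapsed using the identity that for every m > 1 the m distinct m-th roots of unity sum to 0, e.g. 1 + exp(2*I*pi/3) + exp(-2*I*pi/3) = 0.)
Dimension check: dim(rho) = sum (mult * dim) = 1*1 + 1*1 + 2*1 = 4 = chi_rho(e) = 4.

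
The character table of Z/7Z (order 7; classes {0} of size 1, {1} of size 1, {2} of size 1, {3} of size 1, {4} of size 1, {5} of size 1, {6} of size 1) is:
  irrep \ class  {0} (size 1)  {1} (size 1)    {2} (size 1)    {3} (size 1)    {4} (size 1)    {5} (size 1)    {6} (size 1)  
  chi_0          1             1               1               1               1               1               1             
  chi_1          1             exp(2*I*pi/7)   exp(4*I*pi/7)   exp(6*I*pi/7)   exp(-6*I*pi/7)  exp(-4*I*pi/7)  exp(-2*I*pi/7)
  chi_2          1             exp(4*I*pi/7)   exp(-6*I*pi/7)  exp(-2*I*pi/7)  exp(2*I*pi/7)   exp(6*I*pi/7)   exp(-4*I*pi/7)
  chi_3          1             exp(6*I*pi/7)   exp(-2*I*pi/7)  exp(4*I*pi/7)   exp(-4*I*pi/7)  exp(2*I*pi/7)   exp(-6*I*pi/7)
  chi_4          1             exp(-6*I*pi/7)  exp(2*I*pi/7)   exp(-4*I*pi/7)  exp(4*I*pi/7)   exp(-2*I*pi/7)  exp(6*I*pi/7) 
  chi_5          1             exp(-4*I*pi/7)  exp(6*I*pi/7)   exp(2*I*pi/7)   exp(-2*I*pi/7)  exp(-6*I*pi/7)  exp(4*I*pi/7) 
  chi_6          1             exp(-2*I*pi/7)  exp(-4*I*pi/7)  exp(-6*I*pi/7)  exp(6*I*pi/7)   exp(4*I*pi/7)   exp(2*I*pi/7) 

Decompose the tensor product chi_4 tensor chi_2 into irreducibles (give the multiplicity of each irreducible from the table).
chi_4 tensor chi_2 = chi_6 (all other irreducibles have multiplicity 0).

Why: The character of a tensor product is the pointwise product (chi_4 * chi_2)(C) = chi_4(C) * chi_2(C):
  {0}: (1)*(1), {1}: (exp(-6*I*pi/7))*(exp(4*I*pi/7)), {2}: (exp(2*I*pi/7))*(exp(-6*I*pi/7)), {3}: (exp(-4*I*pi/7))*(exp(-2*I*pi/7)), {4}: (exp(4*I*pi/7))*(exp(2*I*pi/7)), {5}: (exp(-2*I*pi/7))*(exp(6*I*pi/7)), {6}: (exp(6*I*pi/7))*(exp(-4*I*pi/7))
so (chi_4 * chi_2) takes values
  {0} -> 1, {1} -> exp(-2*I*pi/7), {2} -> exp(-4*I*pi/7), {3} -> exp(-6*I*pi/7), {4} -> exp(6*I*pi/7), {5} -> exp(4*I*pi/7), {6} -> exp(2*I*pi/7).
Now take the inner product of this character with each irreducible chi from the table, <chi_4*chi_2, chi> = (1/7) sum_C |C| (chi_4*chi_2)(C) conj(chi(C)):
  <chi_4*chi_2, chi_0> = (1/7)[1*(1)*conj(1) + 1*(exp(-2*I*pi/7))*conj(1) + 1*(exp(-4*I*pi/7))*conj(1) + 1*(exp(-6*I*pi/7))*conj(1) + 1*(exp(6*I*pi/7))*conj(1) + 1*(exp(4*I*pi/7))*conj(1) + 1*(exp(2*I*pi/7))*conj(1)]
      = (1/7)[(1) + (exp(-2*I*pi/7)) + (exp(-4*I*pi/7)) + (exp(-6*I*pi/7)) + (exp(6*I*pi/7)) + (exp(4*I*pi/7)) + (exp(2*I*pi/7))] = 0/7 = 0
  <chi_4*chi_2, chi_1> = (1/7)[1*(1)*conj(1) + 1*(exp(-2*I*pi/7))*conj(exp(2*I*pi/7)) + 1*(exp(-4*I*pi/7))*conj(exp(4*I*pi/7)) + 1*(exp(-6*I*pi/7))*conj(exp(6*I*pi/7)) + 1*(exp(6*I*pi/7))*conj(exp(-6*I*pi/7)) + 1*(exp(4*I*pi/7))*conj(exp(-4*I*pi/7)) + 1*(exp(2*I*pi/7))*conj(exp(-2*I*pi/7))]
      = (1/7)[(1) + (exp(-4*I*pi/7)) + (exp(6*I*pi/7)) + (exp(2*I*pi/7)) + (exp(-2*I*pi/7)) + (exp(-6*I*pi/7)) + (exp(4*I*pi/7))] = 0/7 = 0
  <chi_4*chi_2, chi_2> = (1/7)[1*(1)*conj(1) + 1*(exp(-2*I*pi/7))*conj(exp(4*I*pi/7)) + 1*(exp(-4*I*pi/7))*conj(exp(-6*I*pi/7)) + 1*(exp(-6*I*pi/7))*conj(exp(-2*I*pi/7)) + 1*(exp(6*I*pi/7))*conj(exp(2*I*pi/7)) + 1*(exp(4*I*pi/7))*conj(exp(6*I*pi/7)) + 1*(exp(2*I*pi/7))*conj(exp(-4*I*pi/7))]
      = (1/7)[(1) + (exp(-6*I*pi/7)) + (exp(2*I*pi/7)) + (exp(-4*I*pi/7)) + (exp(4*I*pi/7)) + (exp(-2*I*pi/7)) + (exp(6*I*pi/7))] = 0/7 = 0
  <chi_4*chi_2, chi_3> = (1/7)[1*(1)*conj(1) + 1*(exp(-2*I*pi/7))*conj(exp(6*I*pi/7)) + 1*(exp(-4*I*pi/7))*conj(exp(-2*I*pi/7)) + 1*(exp(-6*I*pi/7))*conj(exp(4*I*pi/7)) + 1*(exp(6*I*pi/7))*conj(exp(-4*I*pi/7)) + 1*(exp(4*I*pi/7))*conj(exp(2*I*pi/7)) + 1*(exp(2*I*pi/7))*conj(exp(-6*I*pi/7))]
      = (1/7)[(1) + (exp(6*I*pi/7)) + (exp(-2*I*pi/7)) + (exp(4*I*pi/7)) + (exp(-4*I*pi/7)) + (exp(2*I*pi/7)) + (exp(-6*I*pi/7))] = 0/7 = 0
  <chi_4*chi_2, chi_4> = (1/7)[1*(1)*conj(1) + 1*(exp(-2*I*pi/7))*conj(exp(-6*I*pi/7)) + 1*(exp(-4*I*pi/7))*conj(exp(2*I*pi/7)) + 1*(exp(-6*I*pi/7))*conj(exp(-4*I*pi/7)) + 1*(exp(6*I*pi/7))*conj(exp(4*I*pi/7)) + 1*(exp(4*I*pi/7))*conj(exp(-2*I*pi/7)) + 1*(exp(2*I*pi/7))*conj(exp(6*I*pi/7))]
      = (1/7)[(1) + (exp(4*I*pi/7)) + (exp(-6*I*pi/7)) + (exp(-2*I*pi/7)) + (exp(2*I*pi/7)) + (exp(6*I*pi/7)) + (exp(-4*I*pi/7))] = 0/7 = 0
  <chi_4*chi_2, chi_5> = (1/7)[1*(1)*conj(1) + 1*(exp(-2*I*pi/7))*conj(exp(-4*I*pi/7)) + 1*(exp(-4*I*pi/7))*conj(exp(6*I*pi/7)) + 1*(exp(-6*I*pi/7))*conj(exp(2*I*pi/7)) + 1*(exp(6*I*pi/7))*conj(exp(-2*I*pi/7)) + 1*(exp(4*I*pi/7))*conj(exp(-6*I*pi/7)) + 1*(exp(2*I*pi/7))*conj(exp(4*I*pi/7))]
      = (1/7)[(1) + (exp(2*I*pi/7)) + (exp(4*I*pi/7)) + (exp(6*I*pi/7)) + (exp(-6*I*pi/7)) + (exp(-4*I*pi/7)) + (exp(-2*I*pi/7))] = 0/7 = 0
  <chi_4*chi_2, chi_6> = (1/7)[1*(1)*conj(1) + 1*(exp(-2*I*pi/7))*conj(exp(-2*I*pi/7)) + 1*(exp(-4*I*pi/7))*conj(exp(-4*I*pi/7)) + 1*(exp(-6*I*pi/7))*conj(exp(-6*I*pi/7)) + 1*(exp(6*I*pi/7))*conj(exp(6*I*pi/7)) + 1*(exp(4*I*pi/7))*conj(exp(4*I*pi/7)) + 1*(exp(2*I*pi/7))*conj(exp(2*I*pi/7))]
      = (1/7)[(1) + (1) + (1) + (1) + (1) + (1) + (1)] = 7/7 = 1
(Exp terms are combined using exp(i*s)*conj(exp(i*t)) = exp(i*(s-t)), and sums of them are collapsed using the identity that for every m > 1 the m distinct m-th roots of unity sum to 0, e.g. 1 + exp(2*I*pi/3) + exp(-2*I*pi/3) = 0.)
Hence the multiplicities are chi_6: 1. Dimension check: dim(chi_4)*dim(chi_2) = 1*1 = 1 and sum (mult * dim) = 1*1 = 1.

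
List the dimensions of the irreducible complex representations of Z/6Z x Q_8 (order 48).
Dimensions: 1, 1, 1, 1, 1, 1, 1, 1, 1, 1, 1, 1, 1, 1, 1, 1, 1, 1, 1, 1, 1, 1, 1, 1, 2, 2, 2, 2, 2, 2

Derivation: There are 30 irreducibles (= number of conjugacy classes). Their dimensions d_i satisfy sum d_i^2 = |G| = 48: 1 + 1 + 1 + 1 + 1 + 1 + 1 + 1 + 1 + 1 + 1 + 1 + 1 + 1 + 1 + 1 + 1 + 1 + 1 + 1 + 1 + 1 + 1 + 1 + 4 + 4 + 4 + 4 + 4 + 4 = 48. (For the product with Z/6Z: each of the 6 1-dim characters of Z/6Z tensors with each irrep of Q_8, giving 6 copies of each Q_8-dimension.)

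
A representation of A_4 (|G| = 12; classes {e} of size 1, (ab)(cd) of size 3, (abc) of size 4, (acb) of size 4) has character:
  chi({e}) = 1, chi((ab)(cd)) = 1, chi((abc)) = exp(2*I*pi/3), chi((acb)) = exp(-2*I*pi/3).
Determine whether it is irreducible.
Irreducible: <chi, chi> = 1.

Reasoning: <chi, chi> = (1/|G|) sum_C |C| * |chi(C)|^2 = (1/12)[1*|1|^2 + 3*|1|^2 + 4*|exp(2*I*pi/3)|^2 + 4*|exp(-2*I*pi/3)|^2]
  = (1/12)[(1) + (3) + (4) + (4)] = 12/12 = 1.
(Exp terms are combined using exp(i*s)*conj(exp(i*t)) = exp(i*(s-t)), and sums of them are collapsed using the identity that for every m > 1 the m distinct m-th roots of unity sum to 0, e.g. 1 + exp(2*I*pi/3) + exp(-2*I*pi/3) = 0.)
A character is irreducible iff <chi, chi> = 1, so this representation is irreducible.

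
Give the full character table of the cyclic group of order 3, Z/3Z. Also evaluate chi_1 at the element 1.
Character table of Z/3Z (irreps indexed chi_0,...,chi_2 with chi_k(m) = zeta_3^(k*m), zeta_3 = exp(2*pi*i/3)):
  irrep \ class  {0} (size 1)  {1} (size 1)    {2} (size 1)  
  chi_0          1             1               1             
  chi_1          1             exp(2*I*pi/3)   exp(-2*I*pi/3)
  chi_2          1             exp(-2*I*pi/3)  exp(2*I*pi/3) 

Spot check: chi_1(1) = zeta_3^(1*1) = zeta_3^1 = exp(2*I*pi/3).

Justification: Z/3Z is abelian, so all 3 irreducible complex representations are 1-dimensional. They are given by chi_k(m) = zeta_3^(k*m) for k = 0,...,2. Row orthogonality: sum_m chi_k(m) conj(chi_l(m)) = 3 * [k = l].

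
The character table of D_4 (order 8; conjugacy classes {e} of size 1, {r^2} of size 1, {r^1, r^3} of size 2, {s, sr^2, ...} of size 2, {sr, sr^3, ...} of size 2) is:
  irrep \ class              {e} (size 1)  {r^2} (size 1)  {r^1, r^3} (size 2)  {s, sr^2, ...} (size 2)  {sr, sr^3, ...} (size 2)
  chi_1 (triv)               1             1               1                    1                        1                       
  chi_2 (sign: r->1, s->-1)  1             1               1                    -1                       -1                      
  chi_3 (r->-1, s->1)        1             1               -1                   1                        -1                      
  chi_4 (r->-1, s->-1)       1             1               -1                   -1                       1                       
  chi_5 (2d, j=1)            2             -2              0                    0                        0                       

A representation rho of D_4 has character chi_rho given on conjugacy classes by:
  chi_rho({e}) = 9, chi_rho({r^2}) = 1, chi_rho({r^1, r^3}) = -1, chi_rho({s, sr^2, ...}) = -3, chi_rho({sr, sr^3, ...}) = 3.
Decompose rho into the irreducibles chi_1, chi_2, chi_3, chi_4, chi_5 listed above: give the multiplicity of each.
Multiplicities: chi_1: 1, chi_2: 1, chi_3: 0, chi_4: 3, chi_5: 2.

Proof sketch: Use <chi_rho, chi> = (1/|G|) sum_C |C| * chi_rho(C) * conj(chi(C)) with |G| = 8 for each irreducible chi in the table:
  <chi_rho, chi_1> = (1/8)[1*(9)*conj(1) + 1*(1)*conj(1) + 2*(-1)*conj(1) + 2*(-3)*conj(1) + 2*(3)*conj(1)]
      = (1/8)[(9) + (1) + (-2) + (-6) + (6)] = 8/8 = 1
  <chi_rho, chi_2> = (1/8)[1*(9)*conj(1) + 1*(1)*conj(1) + 2*(-1)*conj(1) + 2*(-3)*conj(-1) + 2*(3)*conj(-1)]
      = (1/8)[(9) + (1) + (-2) + (6) + (-6)] = 8/8 = 1
  <chi_rho, chi_3> = (1/8)[1*(9)*conj(1) + 1*(1)*conj(1) + 2*(-1)*conj(-1) + 2*(-3)*conj(1) + 2*(3)*conj(-1)]
      = (1/8)[(9) + (1) + (2) + (-6) + (-6)] = 0/8 = 0
  <chi_rho, chi_4> = (1/8)[1*(9)*conj(1) + 1*(1)*conj(1) + 2*(-1)*conj(-1) + 2*(-3)*conj(-1) + 2*(3)*conj(1)]
      = (1/8)[(9) + (1) + (2) + (6) + (6)] = 24/8 = 3
  <chi_rho, chi_5> = (1/8)[1*(9)*conj(2) + 1*(1)*conj(-2) + 2*(-1)*conj(0) + 2*(-3)*conj(0) + 2*(3)*conj(0)]
      = (1/8)[(18) + (-2) + (0) + (0) + (0)] = 16/8 = 2
Dimension check: dim(rho) = sum (mult * dim) = 1*1 + 1*1 + 0*1 + 3*1 + 2*2 = 9 = chi_rho(e) = 9.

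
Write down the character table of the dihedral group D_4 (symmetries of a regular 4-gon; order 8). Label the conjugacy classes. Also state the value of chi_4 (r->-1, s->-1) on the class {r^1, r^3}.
Conjugacy classes: {e} of size 1, {r^2} of size 1, {r^1, r^3} of size 2, {s, sr^2, ...} of size 2, {sr, sr^3, ...} of size 2.
Character table:
  irrep \ class              {e} (size 1)  {r^2} (size 1)  {r^1, r^3} (size 2)  {s, sr^2, ...} (size 2)  {sr, sr^3, ...} (size 2)
  chi_1 (triv)               1             1               1                    1                        1                       
  chi_2 (sign: r->1, s->-1)  1             1               1                    -1                       -1                      
  chi_3 (r->-1, s->1)        1             1               -1                   1                        -1                      
  chi_4 (r->-1, s->-1)       1             1               -1                   -1                       1                       
  chi_5 (2d, j=1)            2             -2              0                    0                        0                       

Spot check: chi_4 (r->-1, s->-1) on {r^1, r^3} = -1.

Reasoning: D_4 has order 2*4 = 8 with 5 conjugacy classes, hence 5 irreducibles. Sum of squared dims 1 + 1 + 1 + 1 + 4 = 8 = |G|. Linear characters come from the abelianisation; the 2-dimensional irreps have character r^k -> 2*cos(2*pi*j*k/4), reflections -> 0.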